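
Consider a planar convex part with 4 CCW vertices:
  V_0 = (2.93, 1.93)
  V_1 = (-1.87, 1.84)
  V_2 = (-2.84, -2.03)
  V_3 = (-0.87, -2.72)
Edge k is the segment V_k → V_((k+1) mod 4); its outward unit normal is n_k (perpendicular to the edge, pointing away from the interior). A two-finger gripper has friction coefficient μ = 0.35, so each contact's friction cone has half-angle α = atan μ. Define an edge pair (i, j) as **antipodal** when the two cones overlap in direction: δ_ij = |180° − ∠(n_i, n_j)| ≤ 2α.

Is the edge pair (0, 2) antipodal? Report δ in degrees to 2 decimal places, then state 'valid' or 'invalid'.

δ = 20.38°, valid

α = atan 0.35 = 19.29°;  2α = 38.58°
edge 0: e_0 = (-4.80, -0.09);  n_0 = (-0.0187, +0.9998)
edge 2: e_2 = (+1.97, -0.69);  n_2 = (-0.3306, -0.9438)
∠(n_0, n_2) = 159.62°
δ = |180° − 159.62°| = 20.38°
20.38° ≤ 2α = 38.58°  →  valid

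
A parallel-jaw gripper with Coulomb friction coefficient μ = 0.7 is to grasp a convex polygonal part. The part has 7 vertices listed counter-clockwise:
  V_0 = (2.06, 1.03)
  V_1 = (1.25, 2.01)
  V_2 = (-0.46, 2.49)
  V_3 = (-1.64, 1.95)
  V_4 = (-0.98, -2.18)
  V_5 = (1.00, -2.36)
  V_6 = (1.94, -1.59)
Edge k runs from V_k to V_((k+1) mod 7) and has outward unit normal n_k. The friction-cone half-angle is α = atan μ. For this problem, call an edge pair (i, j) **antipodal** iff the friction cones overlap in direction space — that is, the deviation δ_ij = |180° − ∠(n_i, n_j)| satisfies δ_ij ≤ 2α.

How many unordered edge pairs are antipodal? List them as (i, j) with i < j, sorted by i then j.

count = 10; pairs: (0,3), (0,4), (1,3), (1,4), (1,5), (2,4), (2,5), (2,6), (3,5), (3,6)

α = atan 0.7 = 34.99°;  2α = 69.98°
n_0 = (+0.7708, +0.6371)
n_1 = (+0.2703, +0.9628)
n_2 = (-0.4161, +0.9093)
n_3 = (-0.9875, -0.1578)
n_4 = (-0.0905, -0.9959)
n_5 = (+0.6337, -0.7736)
n_6 = (+0.9990, -0.0458)
  (0,1): δ = 145.25°  ·
  (0,2): δ = 104.98°  ·
  (0,3): δ = 30.50°  ✓
  (0,4): δ = 45.23°  ✓
  (0,5): δ = 89.75°  ·
  (0,6): δ = 137.80°  ·
  (1,2): δ = 139.73°  ·
  (1,3): δ = 65.24°  ✓
  (1,4): δ = 10.49°  ✓
  (1,5): δ = 55.00°  ✓
  (1,6): δ = 103.06°  ·
  (2,3): δ = 105.51°  ·
  (2,4): δ = 29.78°  ✓
  (2,5): δ = 14.73°  ✓
  (2,6): δ = 62.79°  ✓
  (3,4): δ = 104.27°  ·
  (3,5): δ = 59.76°  ✓
  (3,6): δ = 11.70°  ✓
  (4,5): δ = 135.48°  ·
  (4,6): δ = 87.43°  ·
  (5,6): δ = 131.94°  ·
antipodal pairs: 10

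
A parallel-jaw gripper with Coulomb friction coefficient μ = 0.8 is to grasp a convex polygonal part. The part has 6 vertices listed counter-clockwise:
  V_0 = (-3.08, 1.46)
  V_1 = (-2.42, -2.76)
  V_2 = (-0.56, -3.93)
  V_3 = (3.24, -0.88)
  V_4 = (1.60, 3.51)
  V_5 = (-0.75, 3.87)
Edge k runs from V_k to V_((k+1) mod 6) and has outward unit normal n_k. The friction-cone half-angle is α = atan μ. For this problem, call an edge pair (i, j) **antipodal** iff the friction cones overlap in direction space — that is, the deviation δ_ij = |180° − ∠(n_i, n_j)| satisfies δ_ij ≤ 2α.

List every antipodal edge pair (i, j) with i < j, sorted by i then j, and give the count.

α = atan 0.8 = 38.66°;  2α = 77.32°
n_0 = (-0.9880, -0.1545)
n_1 = (-0.5325, -0.8465)
n_2 = (+0.6259, -0.7799)
n_3 = (+0.9368, +0.3500)
n_4 = (+0.1514, +0.9885)
n_5 = (-0.7189, +0.6951)
  (0,1): δ = 131.06°  ·
  (0,2): δ = 60.14°  ✓
  (0,3): δ = 11.60°  ✓
  (0,4): δ = 72.40°  ✓
  (0,5): δ = 127.08°  ·
  (1,2): δ = 109.08°  ·
  (1,3): δ = 37.34°  ✓
  (1,4): δ = 23.46°  ✓
  (1,5): δ = 78.14°  ·
  (2,3): δ = 108.27°  ·
  (2,4): δ = 47.46°  ✓
  (2,5): δ = 7.22°  ✓
  (3,4): δ = 119.19°  ·
  (3,5): δ = 64.52°  ✓
  (4,5): δ = 125.32°  ·
antipodal pairs: 8

count = 8; pairs: (0,2), (0,3), (0,4), (1,3), (1,4), (2,4), (2,5), (3,5)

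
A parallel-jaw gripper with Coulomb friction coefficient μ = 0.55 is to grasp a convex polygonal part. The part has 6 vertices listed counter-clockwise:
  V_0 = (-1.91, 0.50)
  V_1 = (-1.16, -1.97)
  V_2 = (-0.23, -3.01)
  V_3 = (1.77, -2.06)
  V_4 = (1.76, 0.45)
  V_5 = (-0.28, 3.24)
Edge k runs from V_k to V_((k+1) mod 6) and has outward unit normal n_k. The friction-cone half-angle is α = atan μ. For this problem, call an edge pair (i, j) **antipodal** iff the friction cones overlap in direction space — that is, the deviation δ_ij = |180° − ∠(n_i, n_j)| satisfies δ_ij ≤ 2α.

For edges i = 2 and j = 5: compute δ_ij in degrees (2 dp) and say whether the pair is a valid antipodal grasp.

α = atan 0.55 = 28.81°;  2α = 57.62°
edge 2: e_2 = (+2.00, +0.95);  n_2 = (+0.4291, -0.9033)
edge 5: e_5 = (-1.63, -2.74);  n_5 = (-0.8594, +0.5113)
∠(n_2, n_5) = 146.16°
δ = |180° − 146.16°| = 33.84°
33.84° ≤ 2α = 57.62°  →  valid

δ = 33.84°, valid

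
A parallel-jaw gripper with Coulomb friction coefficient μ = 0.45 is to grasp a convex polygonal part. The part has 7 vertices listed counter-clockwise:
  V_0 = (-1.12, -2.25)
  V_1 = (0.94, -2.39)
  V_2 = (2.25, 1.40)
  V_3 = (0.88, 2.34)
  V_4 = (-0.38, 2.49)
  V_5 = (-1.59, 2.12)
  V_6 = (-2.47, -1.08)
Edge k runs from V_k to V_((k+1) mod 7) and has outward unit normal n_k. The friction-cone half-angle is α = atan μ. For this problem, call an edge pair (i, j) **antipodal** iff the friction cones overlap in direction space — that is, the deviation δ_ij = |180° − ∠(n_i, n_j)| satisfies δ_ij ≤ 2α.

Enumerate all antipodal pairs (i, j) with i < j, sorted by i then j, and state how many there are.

α = atan 0.45 = 24.23°;  2α = 48.46°
n_0 = (-0.0678, -0.9977)
n_1 = (+0.9451, -0.3267)
n_2 = (+0.5658, +0.8246)
n_3 = (+0.1182, +0.9930)
n_4 = (-0.2924, +0.9563)
n_5 = (-0.9642, +0.2652)
n_6 = (-0.6549, -0.7557)
  (0,1): δ = 105.18°  ·
  (0,2): δ = 30.57°  ✓
  (0,3): δ = 2.90°  ✓
  (0,4): δ = 20.89°  ✓
  (0,5): δ = 78.51°  ·
  (0,6): δ = 142.97°  ·
  (1,2): δ = 105.39°  ·
  (1,3): δ = 77.72°  ·
  (1,4): δ = 53.93°  ·
  (1,5): δ = 3.69°  ✓
  (1,6): δ = 68.15°  ·
  (2,3): δ = 152.33°  ·
  (2,4): δ = 128.54°  ·
  (2,5): δ = 70.92°  ·
  (2,6): δ = 6.46°  ✓
  (3,4): δ = 156.21°  ·
  (3,5): δ = 98.59°  ·
  (3,6): δ = 34.13°  ✓
  (4,5): δ = 122.38°  ·
  (4,6): δ = 57.92°  ·
  (5,6): δ = 115.54°  ·
antipodal pairs: 6

count = 6; pairs: (0,2), (0,3), (0,4), (1,5), (2,6), (3,6)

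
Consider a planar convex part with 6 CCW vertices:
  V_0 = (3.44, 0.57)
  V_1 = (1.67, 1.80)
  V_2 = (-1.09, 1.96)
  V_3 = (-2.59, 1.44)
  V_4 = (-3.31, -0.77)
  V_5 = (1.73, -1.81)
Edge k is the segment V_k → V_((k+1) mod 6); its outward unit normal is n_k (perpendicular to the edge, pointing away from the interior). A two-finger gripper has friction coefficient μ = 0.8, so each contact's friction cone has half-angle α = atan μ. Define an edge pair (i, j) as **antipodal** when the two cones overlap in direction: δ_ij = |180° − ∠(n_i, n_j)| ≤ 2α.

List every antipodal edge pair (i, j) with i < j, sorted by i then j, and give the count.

α = atan 0.8 = 38.66°;  2α = 77.32°
n_0 = (+0.5707, +0.8212)
n_1 = (+0.0579, +0.9983)
n_2 = (-0.3275, +0.9448)
n_3 = (-0.9508, +0.3098)
n_4 = (-0.2021, -0.9794)
n_5 = (+0.8121, -0.5835)
  (0,1): δ = 148.52°  ·
  (0,2): δ = 126.08°  ·
  (0,3): δ = 73.25°  ✓
  (0,4): δ = 23.14°  ✓
  (0,5): δ = 89.10°  ·
  (1,2): δ = 157.56°  ·
  (1,3): δ = 104.73°  ·
  (1,4): δ = 8.34°  ✓
  (1,5): δ = 57.62°  ✓
  (2,3): δ = 127.16°  ·
  (2,4): δ = 30.78°  ✓
  (2,5): δ = 35.18°  ✓
  (3,4): δ = 83.61°  ·
  (3,5): δ = 17.65°  ✓
  (4,5): δ = 114.04°  ·
antipodal pairs: 7

count = 7; pairs: (0,3), (0,4), (1,4), (1,5), (2,4), (2,5), (3,5)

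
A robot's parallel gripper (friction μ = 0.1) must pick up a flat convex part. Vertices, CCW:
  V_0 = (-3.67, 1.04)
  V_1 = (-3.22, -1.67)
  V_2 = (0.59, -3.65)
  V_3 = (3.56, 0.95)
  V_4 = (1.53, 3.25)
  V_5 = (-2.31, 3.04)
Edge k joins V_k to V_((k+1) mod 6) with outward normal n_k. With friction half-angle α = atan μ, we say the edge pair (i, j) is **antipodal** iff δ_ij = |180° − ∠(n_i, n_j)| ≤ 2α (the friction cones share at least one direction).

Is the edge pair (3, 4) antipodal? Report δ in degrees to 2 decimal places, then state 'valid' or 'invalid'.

δ = 128.30°, invalid

α = atan 0.1 = 5.71°;  2α = 11.42°
edge 3: e_3 = (-2.03, +2.30);  n_3 = (+0.7497, +0.6617)
edge 4: e_4 = (-3.84, -0.21);  n_4 = (-0.0546, +0.9985)
∠(n_3, n_4) = 51.70°
δ = |180° − 51.70°| = 128.30°
128.30° > 2α = 11.42°  →  invalid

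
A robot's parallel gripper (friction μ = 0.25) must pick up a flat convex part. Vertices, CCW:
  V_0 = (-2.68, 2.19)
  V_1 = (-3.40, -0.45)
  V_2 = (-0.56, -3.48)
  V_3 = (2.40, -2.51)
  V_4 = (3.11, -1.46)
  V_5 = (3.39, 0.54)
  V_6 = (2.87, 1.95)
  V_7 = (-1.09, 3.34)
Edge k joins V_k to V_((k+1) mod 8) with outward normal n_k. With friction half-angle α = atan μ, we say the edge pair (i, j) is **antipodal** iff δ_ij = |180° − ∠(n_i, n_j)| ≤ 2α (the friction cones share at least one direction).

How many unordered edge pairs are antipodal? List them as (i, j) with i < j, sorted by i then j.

count = 6; pairs: (0,3), (0,4), (1,5), (1,6), (2,7), (3,7)

α = atan 0.25 = 14.04°;  2α = 28.07°
n_0 = (-0.9648, +0.2631)
n_1 = (-0.7296, -0.6839)
n_2 = (+0.3114, -0.9503)
n_3 = (+0.8284, -0.5602)
n_4 = (+0.9903, -0.1386)
n_5 = (+0.9382, +0.3460)
n_6 = (+0.3312, +0.9436)
n_7 = (-0.5860, +0.8103)
  (0,1): δ = 121.60°  ·
  (0,2): δ = 56.60°  ·
  (0,3): δ = 18.81°  ✓
  (0,4): δ = 7.29°  ✓
  (0,5): δ = 35.50°  ·
  (0,6): δ = 85.91°  ·
  (0,7): δ = 141.13°  ·
  (1,2): δ = 115.00°  ·
  (1,3): δ = 77.21°  ·
  (1,4): δ = 51.12°  ·
  (1,5): δ = 22.90°  ✓
  (1,6): δ = 27.51°  ✓
  (1,7): δ = 82.73°  ·
  (2,3): δ = 142.21°  ·
  (2,4): δ = 116.11°  ·
  (2,5): δ = 87.90°  ·
  (2,6): δ = 37.49°  ·
  (2,7): δ = 17.73°  ✓
  (3,4): δ = 153.90°  ·
  (3,5): δ = 125.69°  ·
  (3,6): δ = 75.28°  ·
  (3,7): δ = 20.06°  ✓
  (4,5): δ = 151.79°  ·
  (4,6): δ = 101.37°  ·
  (4,7): δ = 46.15°  ·
  (5,6): δ = 129.59°  ·
  (5,7): δ = 74.37°  ·
  (6,7): δ = 124.78°  ·
antipodal pairs: 6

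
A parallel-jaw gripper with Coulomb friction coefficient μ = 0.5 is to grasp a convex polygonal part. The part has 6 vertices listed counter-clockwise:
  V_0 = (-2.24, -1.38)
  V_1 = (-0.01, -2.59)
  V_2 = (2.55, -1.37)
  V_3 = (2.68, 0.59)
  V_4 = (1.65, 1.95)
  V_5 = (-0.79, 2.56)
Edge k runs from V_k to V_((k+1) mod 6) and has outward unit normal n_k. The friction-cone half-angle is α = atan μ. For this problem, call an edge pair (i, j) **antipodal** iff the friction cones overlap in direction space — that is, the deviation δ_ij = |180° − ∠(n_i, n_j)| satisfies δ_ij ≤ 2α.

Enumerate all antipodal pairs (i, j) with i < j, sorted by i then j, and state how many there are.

count = 5; pairs: (0,3), (0,4), (1,4), (1,5), (2,5)

α = atan 0.5 = 26.57°;  2α = 53.13°
n_0 = (-0.4769, -0.8789)
n_1 = (+0.4302, -0.9027)
n_2 = (+0.9978, -0.0662)
n_3 = (+0.7972, +0.6037)
n_4 = (+0.2425, +0.9701)
n_5 = (-0.9385, +0.3454)
  (0,1): δ = 126.03°  ·
  (0,2): δ = 65.31°  ·
  (0,3): δ = 24.38°  ✓
  (0,4): δ = 14.45°  ✓
  (0,5): δ = 98.28°  ·
  (1,2): δ = 119.28°  ·
  (1,3): δ = 78.34°  ·
  (1,4): δ = 39.52°  ✓
  (1,5): δ = 44.31°  ✓
  (2,3): δ = 139.07°  ·
  (2,4): δ = 100.24°  ·
  (2,5): δ = 16.41°  ✓
  (3,4): δ = 141.17°  ·
  (3,5): δ = 57.34°  ·
  (4,5): δ = 96.17°  ·
antipodal pairs: 5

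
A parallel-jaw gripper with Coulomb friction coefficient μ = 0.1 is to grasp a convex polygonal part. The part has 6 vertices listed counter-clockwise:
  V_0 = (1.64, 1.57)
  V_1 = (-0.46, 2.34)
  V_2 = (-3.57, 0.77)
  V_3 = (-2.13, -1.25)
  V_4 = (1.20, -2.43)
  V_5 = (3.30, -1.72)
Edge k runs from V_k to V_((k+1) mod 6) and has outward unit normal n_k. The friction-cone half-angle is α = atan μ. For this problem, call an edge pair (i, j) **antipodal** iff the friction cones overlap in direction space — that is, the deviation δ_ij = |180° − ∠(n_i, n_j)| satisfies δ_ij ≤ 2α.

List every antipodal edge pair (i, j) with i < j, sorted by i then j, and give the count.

α = atan 0.1 = 5.71°;  2α = 11.42°
n_0 = (+0.3443, +0.9389)
n_1 = (-0.4507, +0.8927)
n_2 = (-0.8143, -0.5805)
n_3 = (-0.3340, -0.9426)
n_4 = (+0.3203, -0.9473)
n_5 = (+0.8928, +0.4505)
  (0,1): δ = 133.08°  ·
  (0,2): δ = 34.38°  ·
  (0,3): δ = 0.62°  ✓
  (0,4): δ = 38.82°  ·
  (0,5): δ = 136.91°  ·
  (1,2): δ = 81.30°  ·
  (1,3): δ = 46.30°  ·
  (1,4): δ = 8.11°  ✓
  (1,5): δ = 89.99°  ·
  (2,3): δ = 145.00°  ·
  (2,4): δ = 106.80°  ·
  (2,5): δ = 8.71°  ✓
  (3,4): δ = 141.81°  ·
  (3,5): δ = 43.71°  ·
  (4,5): δ = 81.91°  ·
antipodal pairs: 3

count = 3; pairs: (0,3), (1,4), (2,5)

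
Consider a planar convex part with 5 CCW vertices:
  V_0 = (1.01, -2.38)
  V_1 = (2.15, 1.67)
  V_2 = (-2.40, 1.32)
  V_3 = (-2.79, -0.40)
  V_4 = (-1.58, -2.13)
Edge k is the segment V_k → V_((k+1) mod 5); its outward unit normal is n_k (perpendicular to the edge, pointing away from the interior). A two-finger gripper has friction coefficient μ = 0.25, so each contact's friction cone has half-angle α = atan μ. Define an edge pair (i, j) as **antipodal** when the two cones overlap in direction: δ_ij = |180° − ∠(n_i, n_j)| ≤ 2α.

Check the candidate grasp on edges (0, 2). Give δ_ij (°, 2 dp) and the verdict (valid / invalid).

δ = 2.95°, valid

α = atan 0.25 = 14.04°;  2α = 28.07°
edge 0: e_0 = (+1.14, +4.05);  n_0 = (+0.9626, -0.2710)
edge 2: e_2 = (-0.39, -1.72);  n_2 = (-0.9752, +0.2211)
∠(n_0, n_2) = 177.05°
δ = |180° − 177.05°| = 2.95°
2.95° ≤ 2α = 28.07°  →  valid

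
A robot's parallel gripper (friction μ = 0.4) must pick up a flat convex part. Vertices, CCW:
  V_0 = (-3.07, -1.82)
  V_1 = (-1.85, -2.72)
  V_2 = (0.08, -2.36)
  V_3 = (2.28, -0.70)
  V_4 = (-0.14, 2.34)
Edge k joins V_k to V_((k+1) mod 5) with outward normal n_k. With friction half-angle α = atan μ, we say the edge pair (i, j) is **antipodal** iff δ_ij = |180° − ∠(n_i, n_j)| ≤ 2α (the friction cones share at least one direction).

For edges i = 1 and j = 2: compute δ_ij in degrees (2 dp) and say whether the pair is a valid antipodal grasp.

α = atan 0.4 = 21.80°;  2α = 43.60°
edge 1: e_1 = (+1.93, +0.36);  n_1 = (+0.1834, -0.9830)
edge 2: e_2 = (+2.20, +1.66);  n_2 = (+0.6023, -0.7983)
∠(n_1, n_2) = 26.47°
δ = |180° − 26.47°| = 153.53°
153.53° > 2α = 43.60°  →  invalid

δ = 153.53°, invalid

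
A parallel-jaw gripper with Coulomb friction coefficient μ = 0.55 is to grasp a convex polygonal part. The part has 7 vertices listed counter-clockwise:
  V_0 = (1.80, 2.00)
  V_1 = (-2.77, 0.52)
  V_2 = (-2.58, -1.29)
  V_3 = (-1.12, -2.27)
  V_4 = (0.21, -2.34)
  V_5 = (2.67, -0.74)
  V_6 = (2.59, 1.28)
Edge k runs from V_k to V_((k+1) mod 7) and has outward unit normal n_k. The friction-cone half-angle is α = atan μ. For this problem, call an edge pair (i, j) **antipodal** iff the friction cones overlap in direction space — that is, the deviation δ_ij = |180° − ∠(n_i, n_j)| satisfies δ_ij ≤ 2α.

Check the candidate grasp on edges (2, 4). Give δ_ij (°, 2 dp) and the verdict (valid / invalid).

α = atan 0.55 = 28.81°;  2α = 57.62°
edge 2: e_2 = (+1.46, -0.98);  n_2 = (-0.5573, -0.8303)
edge 4: e_4 = (+2.46, +1.60);  n_4 = (+0.5452, -0.8383)
∠(n_2, n_4) = 66.91°
δ = |180° − 66.91°| = 113.09°
113.09° > 2α = 57.62°  →  invalid

δ = 113.09°, invalid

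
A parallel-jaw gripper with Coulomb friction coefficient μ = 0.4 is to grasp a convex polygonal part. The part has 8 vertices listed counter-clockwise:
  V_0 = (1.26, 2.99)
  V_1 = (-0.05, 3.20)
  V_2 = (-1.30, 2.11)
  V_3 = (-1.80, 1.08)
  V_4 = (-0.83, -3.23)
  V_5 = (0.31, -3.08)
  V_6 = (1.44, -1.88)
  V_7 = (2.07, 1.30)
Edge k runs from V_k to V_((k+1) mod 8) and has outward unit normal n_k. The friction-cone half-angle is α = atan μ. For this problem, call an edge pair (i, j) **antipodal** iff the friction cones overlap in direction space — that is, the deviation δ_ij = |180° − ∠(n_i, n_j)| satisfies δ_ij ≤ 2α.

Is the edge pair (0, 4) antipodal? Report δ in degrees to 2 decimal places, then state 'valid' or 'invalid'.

δ = 16.60°, valid

α = atan 0.4 = 21.80°;  2α = 43.60°
edge 0: e_0 = (-1.31, +0.21);  n_0 = (+0.1583, +0.9874)
edge 4: e_4 = (+1.14, +0.15);  n_4 = (+0.1305, -0.9915)
∠(n_0, n_4) = 163.40°
δ = |180° − 163.40°| = 16.60°
16.60° ≤ 2α = 43.60°  →  valid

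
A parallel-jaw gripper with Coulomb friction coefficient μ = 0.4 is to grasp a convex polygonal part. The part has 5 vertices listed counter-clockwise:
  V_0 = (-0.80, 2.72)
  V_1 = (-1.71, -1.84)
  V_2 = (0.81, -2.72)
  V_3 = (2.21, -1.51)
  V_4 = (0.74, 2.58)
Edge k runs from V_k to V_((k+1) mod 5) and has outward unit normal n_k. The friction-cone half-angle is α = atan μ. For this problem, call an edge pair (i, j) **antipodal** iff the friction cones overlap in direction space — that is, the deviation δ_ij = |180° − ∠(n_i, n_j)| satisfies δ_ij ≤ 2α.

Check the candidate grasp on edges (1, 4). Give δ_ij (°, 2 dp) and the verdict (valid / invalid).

δ = 14.06°, valid

α = atan 0.4 = 21.80°;  2α = 43.60°
edge 1: e_1 = (+2.52, -0.88);  n_1 = (-0.3297, -0.9441)
edge 4: e_4 = (-1.54, +0.14);  n_4 = (+0.0905, +0.9959)
∠(n_1, n_4) = 165.94°
δ = |180° − 165.94°| = 14.06°
14.06° ≤ 2α = 43.60°  →  valid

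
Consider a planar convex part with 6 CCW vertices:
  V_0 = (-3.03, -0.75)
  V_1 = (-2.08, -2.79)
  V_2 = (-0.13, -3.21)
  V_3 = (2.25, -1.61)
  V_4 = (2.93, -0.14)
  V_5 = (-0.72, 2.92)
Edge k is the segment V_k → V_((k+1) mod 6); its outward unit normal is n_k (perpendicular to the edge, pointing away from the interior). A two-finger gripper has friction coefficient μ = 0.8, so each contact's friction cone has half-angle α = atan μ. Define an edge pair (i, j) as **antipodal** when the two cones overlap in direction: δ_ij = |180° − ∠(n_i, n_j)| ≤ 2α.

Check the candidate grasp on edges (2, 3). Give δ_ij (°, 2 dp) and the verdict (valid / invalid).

α = atan 0.8 = 38.66°;  2α = 77.32°
edge 2: e_2 = (+2.38, +1.60);  n_2 = (+0.5579, -0.8299)
edge 3: e_3 = (+0.68, +1.47);  n_3 = (+0.9076, -0.4198)
∠(n_2, n_3) = 31.26°
δ = |180° − 31.26°| = 148.74°
148.74° > 2α = 77.32°  →  invalid

δ = 148.74°, invalid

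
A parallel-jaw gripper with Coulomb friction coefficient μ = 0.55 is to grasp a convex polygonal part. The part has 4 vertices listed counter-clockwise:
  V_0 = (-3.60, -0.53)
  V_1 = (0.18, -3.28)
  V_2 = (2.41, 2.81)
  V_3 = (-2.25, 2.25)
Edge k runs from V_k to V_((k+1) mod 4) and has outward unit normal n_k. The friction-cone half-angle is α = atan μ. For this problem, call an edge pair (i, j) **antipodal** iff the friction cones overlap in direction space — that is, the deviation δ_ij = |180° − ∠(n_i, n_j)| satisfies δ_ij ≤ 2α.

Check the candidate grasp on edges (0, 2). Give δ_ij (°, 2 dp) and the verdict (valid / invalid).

δ = 42.89°, valid

α = atan 0.55 = 28.81°;  2α = 57.62°
edge 0: e_0 = (+3.78, -2.75);  n_0 = (-0.5883, -0.8086)
edge 2: e_2 = (-4.66, -0.56);  n_2 = (-0.1193, +0.9929)
∠(n_0, n_2) = 137.11°
δ = |180° − 137.11°| = 42.89°
42.89° ≤ 2α = 57.62°  →  valid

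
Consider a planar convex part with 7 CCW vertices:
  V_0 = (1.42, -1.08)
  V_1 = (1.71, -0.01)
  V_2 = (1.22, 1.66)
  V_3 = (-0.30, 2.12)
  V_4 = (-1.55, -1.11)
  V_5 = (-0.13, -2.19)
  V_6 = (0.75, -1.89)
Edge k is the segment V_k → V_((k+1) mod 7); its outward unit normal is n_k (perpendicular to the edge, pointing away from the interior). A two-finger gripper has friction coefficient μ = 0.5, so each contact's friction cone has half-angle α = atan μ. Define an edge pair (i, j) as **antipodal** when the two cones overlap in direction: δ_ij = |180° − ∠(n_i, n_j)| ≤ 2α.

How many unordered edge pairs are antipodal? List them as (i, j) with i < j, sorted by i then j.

count = 7; pairs: (0,3), (1,3), (1,4), (2,4), (2,5), (3,5), (3,6)

α = atan 0.5 = 26.57°;  2α = 53.13°
n_0 = (+0.9652, -0.2616)
n_1 = (+0.9595, +0.2815)
n_2 = (+0.2897, +0.9571)
n_3 = (-0.9326, +0.3609)
n_4 = (-0.6054, -0.7959)
n_5 = (+0.3227, -0.9465)
n_6 = (+0.7706, -0.6374)
  (0,1): δ = 148.48°  ·
  (0,2): δ = 91.67°  ·
  (0,3): δ = 5.99°  ✓
  (0,4): δ = 67.91°  ·
  (0,5): δ = 123.99°  ·
  (0,6): δ = 155.57°  ·
  (1,2): δ = 123.19°  ·
  (1,3): δ = 37.51°  ✓
  (1,4): δ = 36.39°  ✓
  (1,5): δ = 92.47°  ·
  (1,6): δ = 124.05°  ·
  (2,3): δ = 94.32°  ·
  (2,4): δ = 20.42°  ✓
  (2,5): δ = 35.66°  ✓
  (2,6): δ = 67.24°  ·
  (3,4): δ = 106.10°  ·
  (3,5): δ = 50.02°  ✓
  (3,6): δ = 18.44°  ✓
  (4,5): δ = 123.92°  ·
  (4,6): δ = 92.34°  ·
  (5,6): δ = 148.42°  ·
antipodal pairs: 7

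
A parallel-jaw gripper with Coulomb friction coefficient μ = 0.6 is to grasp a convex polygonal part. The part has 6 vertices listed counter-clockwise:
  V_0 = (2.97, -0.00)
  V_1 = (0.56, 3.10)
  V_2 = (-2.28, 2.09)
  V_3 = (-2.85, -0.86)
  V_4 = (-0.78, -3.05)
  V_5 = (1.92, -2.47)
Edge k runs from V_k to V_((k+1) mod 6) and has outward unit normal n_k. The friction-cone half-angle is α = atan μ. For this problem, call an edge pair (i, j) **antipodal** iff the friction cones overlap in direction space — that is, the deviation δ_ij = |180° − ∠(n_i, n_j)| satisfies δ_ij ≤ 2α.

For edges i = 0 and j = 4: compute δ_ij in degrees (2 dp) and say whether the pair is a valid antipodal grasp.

δ = 64.26°, invalid

α = atan 0.6 = 30.96°;  2α = 61.93°
edge 0: e_0 = (-2.41, +3.10);  n_0 = (+0.7895, +0.6138)
edge 4: e_4 = (+2.70, +0.58);  n_4 = (+0.2100, -0.9777)
∠(n_0, n_4) = 115.74°
δ = |180° − 115.74°| = 64.26°
64.26° > 2α = 61.93°  →  invalid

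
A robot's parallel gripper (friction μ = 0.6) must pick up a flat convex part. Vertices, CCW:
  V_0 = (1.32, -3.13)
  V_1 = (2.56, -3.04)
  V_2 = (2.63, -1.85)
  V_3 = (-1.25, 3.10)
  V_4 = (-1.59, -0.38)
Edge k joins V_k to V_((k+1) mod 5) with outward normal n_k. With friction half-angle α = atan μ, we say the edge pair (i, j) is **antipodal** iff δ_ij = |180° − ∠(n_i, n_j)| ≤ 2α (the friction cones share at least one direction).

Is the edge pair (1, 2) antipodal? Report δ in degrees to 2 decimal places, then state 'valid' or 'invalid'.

α = atan 0.6 = 30.96°;  2α = 61.93°
edge 1: e_1 = (+0.07, +1.19);  n_1 = (+0.9983, -0.0587)
edge 2: e_2 = (-3.88, +4.95);  n_2 = (+0.7870, +0.6169)
∠(n_1, n_2) = 41.46°
δ = |180° − 41.46°| = 138.54°
138.54° > 2α = 61.93°  →  invalid

δ = 138.54°, invalid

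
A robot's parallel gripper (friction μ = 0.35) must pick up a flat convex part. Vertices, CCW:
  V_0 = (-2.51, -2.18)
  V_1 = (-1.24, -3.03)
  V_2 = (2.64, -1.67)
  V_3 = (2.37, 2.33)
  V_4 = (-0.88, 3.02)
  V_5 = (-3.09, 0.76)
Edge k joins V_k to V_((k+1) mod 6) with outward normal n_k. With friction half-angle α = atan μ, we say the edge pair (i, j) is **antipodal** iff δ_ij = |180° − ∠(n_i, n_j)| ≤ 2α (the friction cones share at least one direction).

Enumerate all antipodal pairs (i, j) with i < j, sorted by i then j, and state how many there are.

α = atan 0.35 = 19.29°;  2α = 38.58°
n_0 = (-0.5562, -0.8310)
n_1 = (+0.3308, -0.9437)
n_2 = (+0.9977, +0.0673)
n_3 = (+0.2077, +0.9782)
n_4 = (-0.7150, +0.6992)
n_5 = (-0.9811, -0.1935)
  (0,1): δ = 126.89°  ·
  (0,2): δ = 52.34°  ·
  (0,3): δ = 21.81°  ✓
  (0,4): δ = 79.43°  ·
  (0,5): δ = 134.95°  ·
  (1,2): δ = 105.45°  ·
  (1,3): δ = 31.30°  ✓
  (1,4): δ = 26.32°  ✓
  (1,5): δ = 81.84°  ·
  (2,3): δ = 105.85°  ·
  (2,4): δ = 48.22°  ·
  (2,5): δ = 7.30°  ✓
  (3,4): δ = 122.37°  ·
  (3,5): δ = 66.85°  ·
  (4,5): δ = 124.48°  ·
antipodal pairs: 4

count = 4; pairs: (0,3), (1,3), (1,4), (2,5)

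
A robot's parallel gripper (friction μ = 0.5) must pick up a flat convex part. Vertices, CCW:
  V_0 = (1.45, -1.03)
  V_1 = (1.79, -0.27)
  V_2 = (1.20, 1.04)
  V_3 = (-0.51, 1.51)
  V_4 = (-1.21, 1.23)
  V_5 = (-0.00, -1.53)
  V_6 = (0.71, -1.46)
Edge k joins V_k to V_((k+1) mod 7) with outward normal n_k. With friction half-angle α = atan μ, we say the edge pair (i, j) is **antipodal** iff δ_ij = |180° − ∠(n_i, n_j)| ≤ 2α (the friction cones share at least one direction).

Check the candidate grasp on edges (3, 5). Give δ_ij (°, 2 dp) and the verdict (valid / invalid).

α = atan 0.5 = 26.57°;  2α = 53.13°
edge 3: e_3 = (-0.70, -0.28);  n_3 = (-0.3714, +0.9285)
edge 5: e_5 = (+0.71, +0.07);  n_5 = (+0.0981, -0.9952)
∠(n_3, n_5) = 163.83°
δ = |180° − 163.83°| = 16.17°
16.17° ≤ 2α = 53.13°  →  valid

δ = 16.17°, valid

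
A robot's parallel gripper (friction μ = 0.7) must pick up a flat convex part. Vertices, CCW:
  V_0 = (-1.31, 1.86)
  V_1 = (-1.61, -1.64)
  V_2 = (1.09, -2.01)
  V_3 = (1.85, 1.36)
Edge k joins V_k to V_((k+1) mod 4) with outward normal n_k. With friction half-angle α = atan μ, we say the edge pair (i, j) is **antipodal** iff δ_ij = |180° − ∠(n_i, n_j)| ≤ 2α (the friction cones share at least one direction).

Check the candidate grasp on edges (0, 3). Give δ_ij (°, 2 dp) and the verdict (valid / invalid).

δ = 85.91°, invalid

α = atan 0.7 = 34.99°;  2α = 69.98°
edge 0: e_0 = (-0.30, -3.50);  n_0 = (-0.9963, +0.0854)
edge 3: e_3 = (-3.16, +0.50);  n_3 = (+0.1563, +0.9877)
∠(n_0, n_3) = 94.09°
δ = |180° − 94.09°| = 85.91°
85.91° > 2α = 69.98°  →  invalid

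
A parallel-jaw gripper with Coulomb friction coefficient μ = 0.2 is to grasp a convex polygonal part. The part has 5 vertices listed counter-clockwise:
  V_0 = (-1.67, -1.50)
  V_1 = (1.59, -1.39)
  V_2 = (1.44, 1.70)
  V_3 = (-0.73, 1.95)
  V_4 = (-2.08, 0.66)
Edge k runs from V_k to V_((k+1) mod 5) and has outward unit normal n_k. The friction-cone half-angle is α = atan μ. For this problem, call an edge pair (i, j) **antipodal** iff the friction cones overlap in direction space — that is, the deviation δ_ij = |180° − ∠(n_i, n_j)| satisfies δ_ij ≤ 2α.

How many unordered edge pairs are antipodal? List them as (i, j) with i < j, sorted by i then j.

count = 2; pairs: (0,2), (1,4)

α = atan 0.2 = 11.31°;  2α = 22.62°
n_0 = (+0.0337, -0.9994)
n_1 = (+0.9988, +0.0485)
n_2 = (+0.1145, +0.9934)
n_3 = (-0.6909, +0.7230)
n_4 = (-0.9825, -0.1865)
  (0,1): δ = 89.15°  ·
  (0,2): δ = 8.50°  ✓
  (0,3): δ = 41.77°  ·
  (0,4): δ = 98.82°  ·
  (1,2): δ = 99.35°  ·
  (1,3): δ = 49.08°  ·
  (1,4): δ = 7.97°  ✓
  (2,3): δ = 129.73°  ·
  (2,4): δ = 72.68°  ·
  (3,4): δ = 122.95°  ·
antipodal pairs: 2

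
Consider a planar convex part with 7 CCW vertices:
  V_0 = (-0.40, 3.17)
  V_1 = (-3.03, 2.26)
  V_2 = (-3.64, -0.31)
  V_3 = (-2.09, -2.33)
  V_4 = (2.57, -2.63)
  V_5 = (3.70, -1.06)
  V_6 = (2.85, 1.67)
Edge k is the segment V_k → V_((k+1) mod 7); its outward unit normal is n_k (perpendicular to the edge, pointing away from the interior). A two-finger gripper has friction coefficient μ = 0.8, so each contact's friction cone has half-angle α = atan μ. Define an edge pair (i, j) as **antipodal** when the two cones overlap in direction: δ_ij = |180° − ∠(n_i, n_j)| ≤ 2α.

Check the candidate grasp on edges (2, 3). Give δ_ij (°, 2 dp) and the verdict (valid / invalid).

α = atan 0.8 = 38.66°;  2α = 77.32°
edge 2: e_2 = (+1.55, -2.02);  n_2 = (-0.7934, -0.6088)
edge 3: e_3 = (+4.66, -0.30);  n_3 = (-0.0642, -0.9979)
∠(n_2, n_3) = 48.82°
δ = |180° − 48.82°| = 131.18°
131.18° > 2α = 77.32°  →  invalid

δ = 131.18°, invalid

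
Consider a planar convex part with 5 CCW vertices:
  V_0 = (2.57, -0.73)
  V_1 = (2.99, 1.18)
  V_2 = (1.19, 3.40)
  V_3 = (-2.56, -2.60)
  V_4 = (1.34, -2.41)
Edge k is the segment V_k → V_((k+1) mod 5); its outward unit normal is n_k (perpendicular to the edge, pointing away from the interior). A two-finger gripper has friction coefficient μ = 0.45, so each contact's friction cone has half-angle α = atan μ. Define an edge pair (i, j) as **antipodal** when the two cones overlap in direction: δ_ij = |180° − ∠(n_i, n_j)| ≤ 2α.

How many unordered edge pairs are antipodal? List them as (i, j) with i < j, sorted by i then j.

α = atan 0.45 = 24.23°;  2α = 48.46°
n_0 = (+0.9767, -0.2148)
n_1 = (+0.7768, +0.6298)
n_2 = (-0.8480, +0.5300)
n_3 = (+0.0487, -0.9988)
n_4 = (+0.8069, -0.5907)
  (0,1): δ = 128.56°  ·
  (0,2): δ = 19.60°  ✓
  (0,3): δ = 105.19°  ·
  (0,4): δ = 156.19°  ·
  (1,2): δ = 71.04°  ·
  (1,3): δ = 53.75°  ·
  (1,4): δ = 104.76°  ·
  (2,3): δ = 55.21°  ·
  (2,4): δ = 4.20°  ✓
  (3,4): δ = 129.00°  ·
antipodal pairs: 2

count = 2; pairs: (0,2), (2,4)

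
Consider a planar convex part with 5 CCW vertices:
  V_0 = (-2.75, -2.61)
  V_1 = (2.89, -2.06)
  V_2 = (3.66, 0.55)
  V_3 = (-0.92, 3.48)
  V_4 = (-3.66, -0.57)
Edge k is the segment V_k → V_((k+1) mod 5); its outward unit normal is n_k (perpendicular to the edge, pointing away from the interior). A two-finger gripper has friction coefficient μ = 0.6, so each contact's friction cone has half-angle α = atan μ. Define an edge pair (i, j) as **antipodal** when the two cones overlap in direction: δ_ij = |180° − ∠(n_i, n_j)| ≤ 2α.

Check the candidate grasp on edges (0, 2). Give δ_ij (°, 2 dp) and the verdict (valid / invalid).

δ = 38.18°, valid

α = atan 0.6 = 30.96°;  2α = 61.93°
edge 0: e_0 = (+5.64, +0.55);  n_0 = (+0.0971, -0.9953)
edge 2: e_2 = (-4.58, +2.93);  n_2 = (+0.5389, +0.8424)
∠(n_0, n_2) = 141.82°
δ = |180° − 141.82°| = 38.18°
38.18° ≤ 2α = 61.93°  →  valid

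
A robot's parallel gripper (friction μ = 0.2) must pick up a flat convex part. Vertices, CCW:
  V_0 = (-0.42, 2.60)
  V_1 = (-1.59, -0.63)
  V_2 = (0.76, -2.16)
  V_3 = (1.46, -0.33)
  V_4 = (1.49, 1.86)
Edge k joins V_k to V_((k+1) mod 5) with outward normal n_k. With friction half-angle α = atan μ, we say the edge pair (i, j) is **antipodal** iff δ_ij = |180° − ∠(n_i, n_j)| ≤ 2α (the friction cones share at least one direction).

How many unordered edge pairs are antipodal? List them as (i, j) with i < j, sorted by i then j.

α = atan 0.2 = 11.31°;  2α = 22.62°
n_0 = (-0.9402, +0.3406)
n_1 = (-0.5456, -0.8380)
n_2 = (+0.9340, -0.3573)
n_3 = (+0.9999, -0.0137)
n_4 = (+0.3613, +0.9325)
  (0,1): δ = 103.15°  ·
  (0,2): δ = 1.02°  ✓
  (0,3): δ = 19.13°  ✓
  (0,4): δ = 88.73°  ·
  (1,2): δ = 77.87°  ·
  (1,3): δ = 57.72°  ·
  (1,4): δ = 11.89°  ✓
  (2,3): δ = 159.85°  ·
  (2,4): δ = 90.25°  ·
  (3,4): δ = 110.39°  ·
antipodal pairs: 3

count = 3; pairs: (0,2), (0,3), (1,4)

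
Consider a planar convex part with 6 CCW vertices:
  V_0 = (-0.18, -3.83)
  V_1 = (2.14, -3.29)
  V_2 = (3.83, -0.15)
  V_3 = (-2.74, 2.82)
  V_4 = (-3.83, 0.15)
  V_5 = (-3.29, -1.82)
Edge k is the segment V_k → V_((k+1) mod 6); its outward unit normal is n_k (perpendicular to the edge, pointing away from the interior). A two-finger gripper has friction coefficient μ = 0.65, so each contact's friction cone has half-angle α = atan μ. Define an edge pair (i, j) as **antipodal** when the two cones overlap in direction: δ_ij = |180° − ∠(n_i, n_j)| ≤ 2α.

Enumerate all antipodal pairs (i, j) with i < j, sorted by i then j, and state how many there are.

α = atan 0.65 = 33.02°;  2α = 66.05°
n_0 = (+0.2267, -0.9740)
n_1 = (+0.8806, -0.4739)
n_2 = (+0.4119, +0.9112)
n_3 = (-0.9258, +0.3780)
n_4 = (-0.9644, -0.2644)
n_5 = (-0.5428, -0.8399)
  (0,1): δ = 131.39°  ·
  (0,2): δ = 37.43°  ✓
  (0,3): δ = 54.69°  ✓
  (0,4): δ = 92.23°  ·
  (0,5): δ = 134.02°  ·
  (1,2): δ = 86.04°  ·
  (1,3): δ = 6.08°  ✓
  (1,4): δ = 43.62°  ✓
  (1,5): δ = 85.42°  ·
  (2,3): δ = 87.88°  ·
  (2,4): δ = 50.35°  ✓
  (2,5): δ = 8.55°  ✓
  (3,4): δ = 142.46°  ·
  (3,5): δ = 100.67°  ·
  (4,5): δ = 138.20°  ·
antipodal pairs: 6

count = 6; pairs: (0,2), (0,3), (1,3), (1,4), (2,4), (2,5)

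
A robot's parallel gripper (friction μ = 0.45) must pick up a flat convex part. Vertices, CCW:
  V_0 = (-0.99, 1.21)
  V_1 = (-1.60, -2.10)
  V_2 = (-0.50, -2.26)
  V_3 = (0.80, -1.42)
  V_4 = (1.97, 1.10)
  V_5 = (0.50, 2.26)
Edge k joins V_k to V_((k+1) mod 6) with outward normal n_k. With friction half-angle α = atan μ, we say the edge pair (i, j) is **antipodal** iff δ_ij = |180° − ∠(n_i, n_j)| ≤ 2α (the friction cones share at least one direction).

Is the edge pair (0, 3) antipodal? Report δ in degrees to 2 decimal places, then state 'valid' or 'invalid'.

α = atan 0.45 = 24.23°;  2α = 48.46°
edge 0: e_0 = (-0.61, -3.31);  n_0 = (-0.9834, +0.1812)
edge 3: e_3 = (+1.17, +2.52);  n_3 = (+0.9070, -0.4211)
∠(n_0, n_3) = 165.54°
δ = |180° − 165.54°| = 14.46°
14.46° ≤ 2α = 48.46°  →  valid

δ = 14.46°, valid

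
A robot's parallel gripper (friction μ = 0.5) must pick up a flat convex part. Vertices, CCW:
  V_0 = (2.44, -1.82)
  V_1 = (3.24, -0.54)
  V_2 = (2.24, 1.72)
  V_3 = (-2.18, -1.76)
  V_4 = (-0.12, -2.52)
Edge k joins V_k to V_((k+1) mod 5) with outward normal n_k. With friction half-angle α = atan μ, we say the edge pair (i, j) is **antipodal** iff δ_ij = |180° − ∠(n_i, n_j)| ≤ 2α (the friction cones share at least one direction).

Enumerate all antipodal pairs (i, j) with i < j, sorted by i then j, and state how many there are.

count = 3; pairs: (0,2), (1,3), (2,4)

α = atan 0.5 = 26.57°;  2α = 53.13°
n_0 = (+0.8480, -0.5300)
n_1 = (+0.9145, +0.4046)
n_2 = (-0.6186, +0.7857)
n_3 = (-0.3461, -0.9382)
n_4 = (+0.2638, -0.9646)
  (0,1): δ = 124.13°  ·
  (0,2): δ = 19.78°  ✓
  (0,3): δ = 101.75°  ·
  (0,4): δ = 137.30°  ·
  (1,2): δ = 75.65°  ·
  (1,3): δ = 45.88°  ✓
  (1,4): δ = 81.42°  ·
  (2,3): δ = 58.47°  ·
  (2,4): δ = 22.92°  ✓
  (3,4): δ = 144.46°  ·
antipodal pairs: 3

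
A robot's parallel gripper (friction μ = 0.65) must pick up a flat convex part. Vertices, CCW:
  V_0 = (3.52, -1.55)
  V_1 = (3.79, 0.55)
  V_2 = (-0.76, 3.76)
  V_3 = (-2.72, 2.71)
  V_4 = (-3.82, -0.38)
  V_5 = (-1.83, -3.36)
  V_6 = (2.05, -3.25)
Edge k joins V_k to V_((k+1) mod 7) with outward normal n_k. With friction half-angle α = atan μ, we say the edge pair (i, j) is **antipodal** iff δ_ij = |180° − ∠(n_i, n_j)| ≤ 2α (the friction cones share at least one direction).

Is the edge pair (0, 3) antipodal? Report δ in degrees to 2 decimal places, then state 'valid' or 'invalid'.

α = atan 0.65 = 33.02°;  2α = 66.05°
edge 0: e_0 = (+0.27, +2.10);  n_0 = (+0.9918, -0.1275)
edge 3: e_3 = (-1.10, -3.09);  n_3 = (-0.9421, +0.3354)
∠(n_0, n_3) = 167.73°
δ = |180° − 167.73°| = 12.27°
12.27° ≤ 2α = 66.05°  →  valid

δ = 12.27°, valid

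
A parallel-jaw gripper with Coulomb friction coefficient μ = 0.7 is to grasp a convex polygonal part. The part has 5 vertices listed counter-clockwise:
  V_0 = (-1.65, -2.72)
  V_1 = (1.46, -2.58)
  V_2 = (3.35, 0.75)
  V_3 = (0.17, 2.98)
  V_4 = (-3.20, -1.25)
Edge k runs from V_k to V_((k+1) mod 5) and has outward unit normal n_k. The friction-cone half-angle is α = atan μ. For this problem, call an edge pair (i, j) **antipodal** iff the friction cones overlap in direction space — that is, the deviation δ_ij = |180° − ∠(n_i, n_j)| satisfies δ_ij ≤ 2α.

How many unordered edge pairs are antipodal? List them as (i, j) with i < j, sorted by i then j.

count = 4; pairs: (0,2), (0,3), (1,3), (2,4)

α = atan 0.7 = 34.99°;  2α = 69.98°
n_0 = (+0.0450, -0.9990)
n_1 = (+0.8697, -0.4936)
n_2 = (+0.5742, +0.8187)
n_3 = (-0.7821, +0.6231)
n_4 = (-0.6881, -0.7256)
  (0,1): δ = 122.16°  ·
  (0,2): δ = 37.62°  ✓
  (0,3): δ = 48.88°  ✓
  (0,4): δ = 133.94°  ·
  (1,2): δ = 95.46°  ·
  (1,3): δ = 8.97°  ✓
  (1,4): δ = 76.10°  ·
  (2,3): δ = 93.50°  ·
  (2,4): δ = 8.44°  ✓
  (3,4): δ = 94.94°  ·
antipodal pairs: 4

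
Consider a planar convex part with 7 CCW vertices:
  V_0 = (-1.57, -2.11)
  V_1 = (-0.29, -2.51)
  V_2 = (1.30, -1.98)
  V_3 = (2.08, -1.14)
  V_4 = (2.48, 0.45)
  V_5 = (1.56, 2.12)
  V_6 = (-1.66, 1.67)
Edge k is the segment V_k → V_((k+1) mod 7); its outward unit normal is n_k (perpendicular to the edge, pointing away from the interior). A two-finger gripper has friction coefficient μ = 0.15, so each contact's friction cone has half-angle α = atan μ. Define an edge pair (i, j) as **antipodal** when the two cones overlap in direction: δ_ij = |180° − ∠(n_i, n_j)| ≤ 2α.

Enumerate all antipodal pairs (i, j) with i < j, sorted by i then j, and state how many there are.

count = 2; pairs: (1,5), (3,6)

α = atan 0.15 = 8.53°;  2α = 17.06°
n_0 = (-0.2983, -0.9545)
n_1 = (+0.3162, -0.9487)
n_2 = (+0.7328, -0.6805)
n_3 = (+0.9698, -0.2440)
n_4 = (+0.8759, +0.4825)
n_5 = (-0.1384, +0.9904)
n_6 = (-0.9997, -0.0238)
  (0,1): δ = 144.21°  ·
  (0,2): δ = 115.52°  ·
  (0,3): δ = 86.77°  ·
  (0,4): δ = 43.80°  ·
  (0,5): δ = 25.31°  ·
  (0,6): δ = 108.72°  ·
  (1,2): δ = 151.31°  ·
  (1,3): δ = 122.56°  ·
  (1,4): δ = 79.58°  ·
  (1,5): δ = 10.48°  ✓
  (1,6): δ = 72.93°  ·
  (2,3): δ = 151.24°  ·
  (2,4): δ = 108.27°  ·
  (2,5): δ = 39.17°  ·
  (2,6): δ = 44.24°  ·
  (3,4): δ = 137.03°  ·
  (3,5): δ = 67.92°  ·
  (3,6): δ = 15.48°  ✓
  (4,5): δ = 110.89°  ·
  (4,6): δ = 27.49°  ·
  (5,6): δ = 96.59°  ·
antipodal pairs: 2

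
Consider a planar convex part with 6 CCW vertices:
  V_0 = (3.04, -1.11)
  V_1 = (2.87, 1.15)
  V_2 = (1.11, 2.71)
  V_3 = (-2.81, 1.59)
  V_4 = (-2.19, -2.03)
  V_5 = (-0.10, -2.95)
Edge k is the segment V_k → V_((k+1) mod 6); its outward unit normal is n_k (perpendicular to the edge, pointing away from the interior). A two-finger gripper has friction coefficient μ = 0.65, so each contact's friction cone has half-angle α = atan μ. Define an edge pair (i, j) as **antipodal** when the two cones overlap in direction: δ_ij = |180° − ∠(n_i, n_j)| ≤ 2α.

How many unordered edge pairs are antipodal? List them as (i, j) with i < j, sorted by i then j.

α = atan 0.65 = 33.02°;  2α = 66.05°
n_0 = (+0.9972, +0.0750)
n_1 = (+0.6633, +0.7483)
n_2 = (-0.2747, +0.9615)
n_3 = (-0.9856, -0.1688)
n_4 = (-0.4029, -0.9153)
n_5 = (+0.5056, -0.8628)
  (0,1): δ = 135.85°  ·
  (0,2): δ = 78.36°  ·
  (0,3): δ = 5.42°  ✓
  (0,4): δ = 61.94°  ✓
  (0,5): δ = 116.07°  ·
  (1,2): δ = 122.50°  ·
  (1,3): δ = 38.73°  ✓
  (1,4): δ = 17.79°  ✓
  (1,5): δ = 71.92°  ·
  (2,3): δ = 96.23°  ·
  (2,4): δ = 39.70°  ✓
  (2,5): δ = 14.42°  ✓
  (3,4): δ = 123.48°  ·
  (3,5): δ = 69.35°  ·
  (4,5): δ = 125.87°  ·
antipodal pairs: 6

count = 6; pairs: (0,3), (0,4), (1,3), (1,4), (2,4), (2,5)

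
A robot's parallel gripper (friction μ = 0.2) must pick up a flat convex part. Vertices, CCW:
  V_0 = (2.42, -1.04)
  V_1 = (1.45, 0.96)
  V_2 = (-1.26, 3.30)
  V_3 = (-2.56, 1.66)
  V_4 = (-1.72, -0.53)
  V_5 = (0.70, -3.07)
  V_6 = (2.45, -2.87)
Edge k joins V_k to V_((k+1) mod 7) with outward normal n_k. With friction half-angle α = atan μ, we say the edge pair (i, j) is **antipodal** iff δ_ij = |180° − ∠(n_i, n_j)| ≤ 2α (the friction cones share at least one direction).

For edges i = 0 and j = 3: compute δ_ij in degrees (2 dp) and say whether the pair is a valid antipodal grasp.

α = atan 0.2 = 11.31°;  2α = 22.62°
edge 0: e_0 = (-0.97, +2.00);  n_0 = (+0.8998, +0.4364)
edge 3: e_3 = (+0.84, -2.19);  n_3 = (-0.9337, -0.3581)
∠(n_0, n_3) = 175.11°
δ = |180° − 175.11°| = 4.89°
4.89° ≤ 2α = 22.62°  →  valid

δ = 4.89°, valid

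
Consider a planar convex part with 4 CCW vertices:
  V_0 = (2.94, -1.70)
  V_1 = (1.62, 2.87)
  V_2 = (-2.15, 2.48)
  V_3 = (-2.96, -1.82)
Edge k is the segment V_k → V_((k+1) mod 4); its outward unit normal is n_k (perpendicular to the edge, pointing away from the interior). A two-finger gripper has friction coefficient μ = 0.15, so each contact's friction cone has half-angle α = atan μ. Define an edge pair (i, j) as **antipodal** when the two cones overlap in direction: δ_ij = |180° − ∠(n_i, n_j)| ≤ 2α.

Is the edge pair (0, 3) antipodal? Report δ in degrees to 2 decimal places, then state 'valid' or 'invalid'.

α = atan 0.15 = 8.53°;  2α = 17.06°
edge 0: e_0 = (-1.32, +4.57);  n_0 = (+0.9607, +0.2775)
edge 3: e_3 = (+5.90, +0.12);  n_3 = (+0.0203, -0.9998)
∠(n_0, n_3) = 104.95°
δ = |180° − 104.95°| = 75.05°
75.05° > 2α = 17.06°  →  invalid

δ = 75.05°, invalid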